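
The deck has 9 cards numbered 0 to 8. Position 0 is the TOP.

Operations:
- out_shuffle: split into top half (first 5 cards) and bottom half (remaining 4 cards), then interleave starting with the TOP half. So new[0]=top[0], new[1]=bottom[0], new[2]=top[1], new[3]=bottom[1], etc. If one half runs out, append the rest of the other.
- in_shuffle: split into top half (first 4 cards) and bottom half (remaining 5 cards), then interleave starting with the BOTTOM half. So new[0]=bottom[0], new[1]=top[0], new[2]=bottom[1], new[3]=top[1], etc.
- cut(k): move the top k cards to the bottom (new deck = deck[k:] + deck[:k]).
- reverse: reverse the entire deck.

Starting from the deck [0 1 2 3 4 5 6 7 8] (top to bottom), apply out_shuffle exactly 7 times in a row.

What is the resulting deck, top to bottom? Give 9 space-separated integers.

Answer: 0 5 1 6 2 7 3 8 4

Derivation:
After op 1 (out_shuffle): [0 5 1 6 2 7 3 8 4]
After op 2 (out_shuffle): [0 7 5 3 1 8 6 4 2]
After op 3 (out_shuffle): [0 8 7 6 5 4 3 2 1]
After op 4 (out_shuffle): [0 4 8 3 7 2 6 1 5]
After op 5 (out_shuffle): [0 2 4 6 8 1 3 5 7]
After op 6 (out_shuffle): [0 1 2 3 4 5 6 7 8]
After op 7 (out_shuffle): [0 5 1 6 2 7 3 8 4]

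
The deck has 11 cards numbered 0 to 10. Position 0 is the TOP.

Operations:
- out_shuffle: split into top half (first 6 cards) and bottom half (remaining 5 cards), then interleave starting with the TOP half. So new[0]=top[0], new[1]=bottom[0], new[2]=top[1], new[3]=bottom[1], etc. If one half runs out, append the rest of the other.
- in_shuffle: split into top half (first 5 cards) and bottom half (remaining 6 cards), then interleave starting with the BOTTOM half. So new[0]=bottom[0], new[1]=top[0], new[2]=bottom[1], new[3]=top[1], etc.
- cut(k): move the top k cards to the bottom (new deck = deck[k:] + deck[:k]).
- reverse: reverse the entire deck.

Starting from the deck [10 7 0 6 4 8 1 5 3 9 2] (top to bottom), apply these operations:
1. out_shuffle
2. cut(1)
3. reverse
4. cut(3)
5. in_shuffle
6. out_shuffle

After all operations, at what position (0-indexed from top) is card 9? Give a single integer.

Answer: 6

Derivation:
After op 1 (out_shuffle): [10 1 7 5 0 3 6 9 4 2 8]
After op 2 (cut(1)): [1 7 5 0 3 6 9 4 2 8 10]
After op 3 (reverse): [10 8 2 4 9 6 3 0 5 7 1]
After op 4 (cut(3)): [4 9 6 3 0 5 7 1 10 8 2]
After op 5 (in_shuffle): [5 4 7 9 1 6 10 3 8 0 2]
After op 6 (out_shuffle): [5 10 4 3 7 8 9 0 1 2 6]
Card 9 is at position 6.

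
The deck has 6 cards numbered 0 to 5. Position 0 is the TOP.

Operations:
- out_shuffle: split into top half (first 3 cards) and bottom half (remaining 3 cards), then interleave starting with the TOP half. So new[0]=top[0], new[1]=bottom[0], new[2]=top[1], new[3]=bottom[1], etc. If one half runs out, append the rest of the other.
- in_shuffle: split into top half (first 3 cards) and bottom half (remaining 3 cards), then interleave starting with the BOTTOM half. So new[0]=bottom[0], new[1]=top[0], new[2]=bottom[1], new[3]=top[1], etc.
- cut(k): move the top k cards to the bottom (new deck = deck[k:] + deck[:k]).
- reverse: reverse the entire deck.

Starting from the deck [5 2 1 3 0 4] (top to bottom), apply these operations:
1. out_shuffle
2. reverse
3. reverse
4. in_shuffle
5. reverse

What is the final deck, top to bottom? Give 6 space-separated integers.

After op 1 (out_shuffle): [5 3 2 0 1 4]
After op 2 (reverse): [4 1 0 2 3 5]
After op 3 (reverse): [5 3 2 0 1 4]
After op 4 (in_shuffle): [0 5 1 3 4 2]
After op 5 (reverse): [2 4 3 1 5 0]

Answer: 2 4 3 1 5 0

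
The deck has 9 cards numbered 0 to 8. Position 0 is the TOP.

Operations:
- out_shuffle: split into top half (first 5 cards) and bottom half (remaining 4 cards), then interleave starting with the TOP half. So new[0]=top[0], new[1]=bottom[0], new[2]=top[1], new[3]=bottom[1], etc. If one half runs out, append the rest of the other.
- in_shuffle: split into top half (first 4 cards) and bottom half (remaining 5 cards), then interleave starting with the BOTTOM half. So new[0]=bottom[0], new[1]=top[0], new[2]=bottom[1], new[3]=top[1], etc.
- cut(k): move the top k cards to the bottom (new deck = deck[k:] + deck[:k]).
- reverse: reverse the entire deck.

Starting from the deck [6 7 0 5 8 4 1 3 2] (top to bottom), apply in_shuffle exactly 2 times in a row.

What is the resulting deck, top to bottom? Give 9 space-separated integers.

After op 1 (in_shuffle): [8 6 4 7 1 0 3 5 2]
After op 2 (in_shuffle): [1 8 0 6 3 4 5 7 2]

Answer: 1 8 0 6 3 4 5 7 2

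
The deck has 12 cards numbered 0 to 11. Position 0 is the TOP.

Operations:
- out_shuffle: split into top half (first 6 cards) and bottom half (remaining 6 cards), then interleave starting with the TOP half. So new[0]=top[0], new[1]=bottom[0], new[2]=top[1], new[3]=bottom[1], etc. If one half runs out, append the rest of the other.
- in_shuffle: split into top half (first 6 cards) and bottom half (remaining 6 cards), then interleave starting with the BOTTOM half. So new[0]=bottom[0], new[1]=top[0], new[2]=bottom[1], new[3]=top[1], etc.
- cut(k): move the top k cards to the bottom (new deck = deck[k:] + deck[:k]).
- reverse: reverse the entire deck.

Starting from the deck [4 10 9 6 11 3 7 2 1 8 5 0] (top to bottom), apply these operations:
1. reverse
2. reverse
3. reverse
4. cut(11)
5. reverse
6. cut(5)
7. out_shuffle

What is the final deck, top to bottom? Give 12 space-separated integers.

Answer: 7 4 2 10 1 9 8 6 5 11 0 3

Derivation:
After op 1 (reverse): [0 5 8 1 2 7 3 11 6 9 10 4]
After op 2 (reverse): [4 10 9 6 11 3 7 2 1 8 5 0]
After op 3 (reverse): [0 5 8 1 2 7 3 11 6 9 10 4]
After op 4 (cut(11)): [4 0 5 8 1 2 7 3 11 6 9 10]
After op 5 (reverse): [10 9 6 11 3 7 2 1 8 5 0 4]
After op 6 (cut(5)): [7 2 1 8 5 0 4 10 9 6 11 3]
After op 7 (out_shuffle): [7 4 2 10 1 9 8 6 5 11 0 3]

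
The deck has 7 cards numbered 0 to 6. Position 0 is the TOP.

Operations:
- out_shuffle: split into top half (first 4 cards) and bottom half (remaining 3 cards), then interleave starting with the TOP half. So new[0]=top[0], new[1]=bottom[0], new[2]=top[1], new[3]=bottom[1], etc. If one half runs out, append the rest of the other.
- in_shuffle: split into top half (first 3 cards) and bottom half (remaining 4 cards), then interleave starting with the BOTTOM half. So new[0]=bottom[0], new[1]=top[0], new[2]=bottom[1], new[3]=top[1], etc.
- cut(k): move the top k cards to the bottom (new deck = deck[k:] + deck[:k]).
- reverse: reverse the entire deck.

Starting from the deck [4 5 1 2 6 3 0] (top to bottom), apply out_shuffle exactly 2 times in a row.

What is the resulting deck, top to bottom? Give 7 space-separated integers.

After op 1 (out_shuffle): [4 6 5 3 1 0 2]
After op 2 (out_shuffle): [4 1 6 0 5 2 3]

Answer: 4 1 6 0 5 2 3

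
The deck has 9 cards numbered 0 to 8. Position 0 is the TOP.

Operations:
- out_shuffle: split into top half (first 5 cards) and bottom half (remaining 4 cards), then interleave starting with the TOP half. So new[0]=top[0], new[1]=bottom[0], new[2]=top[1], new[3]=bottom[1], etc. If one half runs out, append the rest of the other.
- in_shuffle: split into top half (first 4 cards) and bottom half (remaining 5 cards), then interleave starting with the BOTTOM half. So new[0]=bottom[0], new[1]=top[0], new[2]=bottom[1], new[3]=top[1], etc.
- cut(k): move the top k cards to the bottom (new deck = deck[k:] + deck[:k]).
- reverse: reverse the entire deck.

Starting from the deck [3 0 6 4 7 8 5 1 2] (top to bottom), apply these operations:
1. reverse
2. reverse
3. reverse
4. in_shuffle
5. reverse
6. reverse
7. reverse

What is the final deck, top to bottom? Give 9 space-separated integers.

After op 1 (reverse): [2 1 5 8 7 4 6 0 3]
After op 2 (reverse): [3 0 6 4 7 8 5 1 2]
After op 3 (reverse): [2 1 5 8 7 4 6 0 3]
After op 4 (in_shuffle): [7 2 4 1 6 5 0 8 3]
After op 5 (reverse): [3 8 0 5 6 1 4 2 7]
After op 6 (reverse): [7 2 4 1 6 5 0 8 3]
After op 7 (reverse): [3 8 0 5 6 1 4 2 7]

Answer: 3 8 0 5 6 1 4 2 7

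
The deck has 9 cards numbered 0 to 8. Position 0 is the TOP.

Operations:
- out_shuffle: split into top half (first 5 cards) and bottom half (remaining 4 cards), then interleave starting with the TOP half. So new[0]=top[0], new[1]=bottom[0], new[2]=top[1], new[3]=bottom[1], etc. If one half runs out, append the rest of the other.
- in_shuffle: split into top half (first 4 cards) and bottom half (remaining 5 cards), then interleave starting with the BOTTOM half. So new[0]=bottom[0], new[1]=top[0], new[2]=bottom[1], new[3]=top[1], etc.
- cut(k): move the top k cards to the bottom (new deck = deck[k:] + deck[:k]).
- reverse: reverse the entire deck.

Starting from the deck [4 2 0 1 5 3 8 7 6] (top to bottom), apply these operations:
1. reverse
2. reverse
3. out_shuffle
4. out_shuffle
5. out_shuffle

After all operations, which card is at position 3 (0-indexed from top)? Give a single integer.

After op 1 (reverse): [6 7 8 3 5 1 0 2 4]
After op 2 (reverse): [4 2 0 1 5 3 8 7 6]
After op 3 (out_shuffle): [4 3 2 8 0 7 1 6 5]
After op 4 (out_shuffle): [4 7 3 1 2 6 8 5 0]
After op 5 (out_shuffle): [4 6 7 8 3 5 1 0 2]
Position 3: card 8.

Answer: 8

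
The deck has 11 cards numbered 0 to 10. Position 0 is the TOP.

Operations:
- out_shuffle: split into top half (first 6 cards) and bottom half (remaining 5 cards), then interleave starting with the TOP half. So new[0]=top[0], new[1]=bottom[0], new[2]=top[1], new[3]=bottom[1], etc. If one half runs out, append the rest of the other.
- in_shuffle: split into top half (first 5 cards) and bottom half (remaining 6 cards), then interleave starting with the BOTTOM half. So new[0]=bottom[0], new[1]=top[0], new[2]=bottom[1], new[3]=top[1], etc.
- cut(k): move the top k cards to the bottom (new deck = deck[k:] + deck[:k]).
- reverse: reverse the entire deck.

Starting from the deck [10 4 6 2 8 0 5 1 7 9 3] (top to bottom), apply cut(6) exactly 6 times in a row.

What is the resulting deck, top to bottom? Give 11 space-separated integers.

Answer: 2 8 0 5 1 7 9 3 10 4 6

Derivation:
After op 1 (cut(6)): [5 1 7 9 3 10 4 6 2 8 0]
After op 2 (cut(6)): [4 6 2 8 0 5 1 7 9 3 10]
After op 3 (cut(6)): [1 7 9 3 10 4 6 2 8 0 5]
After op 4 (cut(6)): [6 2 8 0 5 1 7 9 3 10 4]
After op 5 (cut(6)): [7 9 3 10 4 6 2 8 0 5 1]
After op 6 (cut(6)): [2 8 0 5 1 7 9 3 10 4 6]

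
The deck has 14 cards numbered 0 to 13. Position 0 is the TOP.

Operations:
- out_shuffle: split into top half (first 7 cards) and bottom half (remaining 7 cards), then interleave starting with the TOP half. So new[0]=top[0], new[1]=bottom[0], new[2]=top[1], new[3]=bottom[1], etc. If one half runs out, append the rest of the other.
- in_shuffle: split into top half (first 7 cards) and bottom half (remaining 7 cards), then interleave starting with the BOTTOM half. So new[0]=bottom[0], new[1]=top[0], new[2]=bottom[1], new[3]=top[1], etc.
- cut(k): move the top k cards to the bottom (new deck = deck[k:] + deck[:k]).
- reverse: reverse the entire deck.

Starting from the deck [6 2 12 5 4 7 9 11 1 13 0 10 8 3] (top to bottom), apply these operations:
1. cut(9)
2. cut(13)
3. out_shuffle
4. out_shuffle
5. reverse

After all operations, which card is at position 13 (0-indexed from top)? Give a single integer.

Answer: 1

Derivation:
After op 1 (cut(9)): [13 0 10 8 3 6 2 12 5 4 7 9 11 1]
After op 2 (cut(13)): [1 13 0 10 8 3 6 2 12 5 4 7 9 11]
After op 3 (out_shuffle): [1 2 13 12 0 5 10 4 8 7 3 9 6 11]
After op 4 (out_shuffle): [1 4 2 8 13 7 12 3 0 9 5 6 10 11]
After op 5 (reverse): [11 10 6 5 9 0 3 12 7 13 8 2 4 1]
Position 13: card 1.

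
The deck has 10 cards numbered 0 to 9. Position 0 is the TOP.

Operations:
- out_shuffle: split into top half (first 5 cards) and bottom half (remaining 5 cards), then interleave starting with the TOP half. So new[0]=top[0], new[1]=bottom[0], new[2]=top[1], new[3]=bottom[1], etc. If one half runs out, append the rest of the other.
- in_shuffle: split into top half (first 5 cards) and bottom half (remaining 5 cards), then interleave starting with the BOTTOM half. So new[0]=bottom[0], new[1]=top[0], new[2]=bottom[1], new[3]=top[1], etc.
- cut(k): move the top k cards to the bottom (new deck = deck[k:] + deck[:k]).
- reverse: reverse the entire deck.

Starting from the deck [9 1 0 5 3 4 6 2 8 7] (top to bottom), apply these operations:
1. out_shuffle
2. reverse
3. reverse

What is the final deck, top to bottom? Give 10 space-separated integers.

After op 1 (out_shuffle): [9 4 1 6 0 2 5 8 3 7]
After op 2 (reverse): [7 3 8 5 2 0 6 1 4 9]
After op 3 (reverse): [9 4 1 6 0 2 5 8 3 7]

Answer: 9 4 1 6 0 2 5 8 3 7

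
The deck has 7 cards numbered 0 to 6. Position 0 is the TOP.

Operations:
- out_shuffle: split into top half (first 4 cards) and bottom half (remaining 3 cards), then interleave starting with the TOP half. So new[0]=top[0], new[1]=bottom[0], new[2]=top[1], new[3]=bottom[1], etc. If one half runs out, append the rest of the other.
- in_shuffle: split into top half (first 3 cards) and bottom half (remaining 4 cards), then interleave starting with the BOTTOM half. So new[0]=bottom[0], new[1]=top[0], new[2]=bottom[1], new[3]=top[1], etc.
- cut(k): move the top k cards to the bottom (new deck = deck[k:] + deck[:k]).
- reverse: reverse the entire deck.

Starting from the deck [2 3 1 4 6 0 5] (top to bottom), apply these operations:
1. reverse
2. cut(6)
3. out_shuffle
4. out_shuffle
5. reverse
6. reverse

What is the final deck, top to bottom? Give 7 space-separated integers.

After op 1 (reverse): [5 0 6 4 1 3 2]
After op 2 (cut(6)): [2 5 0 6 4 1 3]
After op 3 (out_shuffle): [2 4 5 1 0 3 6]
After op 4 (out_shuffle): [2 0 4 3 5 6 1]
After op 5 (reverse): [1 6 5 3 4 0 2]
After op 6 (reverse): [2 0 4 3 5 6 1]

Answer: 2 0 4 3 5 6 1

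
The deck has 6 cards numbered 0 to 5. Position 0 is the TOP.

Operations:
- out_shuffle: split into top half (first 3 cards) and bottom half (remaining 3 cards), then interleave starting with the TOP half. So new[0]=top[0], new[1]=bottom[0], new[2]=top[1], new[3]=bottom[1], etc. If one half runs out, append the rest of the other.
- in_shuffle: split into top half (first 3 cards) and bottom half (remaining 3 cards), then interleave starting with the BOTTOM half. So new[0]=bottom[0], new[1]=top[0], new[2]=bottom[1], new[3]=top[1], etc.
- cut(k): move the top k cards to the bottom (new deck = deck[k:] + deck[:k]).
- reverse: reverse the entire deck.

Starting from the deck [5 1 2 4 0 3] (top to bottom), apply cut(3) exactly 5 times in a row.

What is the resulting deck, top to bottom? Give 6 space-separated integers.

Answer: 4 0 3 5 1 2

Derivation:
After op 1 (cut(3)): [4 0 3 5 1 2]
After op 2 (cut(3)): [5 1 2 4 0 3]
After op 3 (cut(3)): [4 0 3 5 1 2]
After op 4 (cut(3)): [5 1 2 4 0 3]
After op 5 (cut(3)): [4 0 3 5 1 2]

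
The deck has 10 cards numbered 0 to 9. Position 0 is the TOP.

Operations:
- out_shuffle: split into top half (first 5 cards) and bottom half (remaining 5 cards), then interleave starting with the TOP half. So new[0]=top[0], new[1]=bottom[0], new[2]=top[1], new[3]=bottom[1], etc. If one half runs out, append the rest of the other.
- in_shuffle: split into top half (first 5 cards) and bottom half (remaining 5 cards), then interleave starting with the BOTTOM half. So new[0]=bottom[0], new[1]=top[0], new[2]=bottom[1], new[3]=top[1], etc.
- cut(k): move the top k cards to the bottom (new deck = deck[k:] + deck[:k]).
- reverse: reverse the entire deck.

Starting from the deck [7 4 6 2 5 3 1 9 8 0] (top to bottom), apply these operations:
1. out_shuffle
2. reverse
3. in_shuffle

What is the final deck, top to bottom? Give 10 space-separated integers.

After op 1 (out_shuffle): [7 3 4 1 6 9 2 8 5 0]
After op 2 (reverse): [0 5 8 2 9 6 1 4 3 7]
After op 3 (in_shuffle): [6 0 1 5 4 8 3 2 7 9]

Answer: 6 0 1 5 4 8 3 2 7 9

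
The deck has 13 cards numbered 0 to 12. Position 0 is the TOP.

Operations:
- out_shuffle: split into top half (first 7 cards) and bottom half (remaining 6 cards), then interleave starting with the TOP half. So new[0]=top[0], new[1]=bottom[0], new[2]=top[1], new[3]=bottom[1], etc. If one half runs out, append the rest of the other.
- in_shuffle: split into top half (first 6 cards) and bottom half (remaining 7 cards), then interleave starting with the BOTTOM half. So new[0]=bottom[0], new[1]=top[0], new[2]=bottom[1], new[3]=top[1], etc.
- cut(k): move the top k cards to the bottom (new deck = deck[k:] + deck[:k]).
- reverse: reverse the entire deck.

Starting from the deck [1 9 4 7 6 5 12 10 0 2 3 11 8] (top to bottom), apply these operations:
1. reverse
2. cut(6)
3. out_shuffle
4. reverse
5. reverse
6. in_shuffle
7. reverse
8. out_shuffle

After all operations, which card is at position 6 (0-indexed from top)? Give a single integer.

After op 1 (reverse): [8 11 3 2 0 10 12 5 6 7 4 9 1]
After op 2 (cut(6)): [12 5 6 7 4 9 1 8 11 3 2 0 10]
After op 3 (out_shuffle): [12 8 5 11 6 3 7 2 4 0 9 10 1]
After op 4 (reverse): [1 10 9 0 4 2 7 3 6 11 5 8 12]
After op 5 (reverse): [12 8 5 11 6 3 7 2 4 0 9 10 1]
After op 6 (in_shuffle): [7 12 2 8 4 5 0 11 9 6 10 3 1]
After op 7 (reverse): [1 3 10 6 9 11 0 5 4 8 2 12 7]
After op 8 (out_shuffle): [1 5 3 4 10 8 6 2 9 12 11 7 0]
Position 6: card 6.

Answer: 6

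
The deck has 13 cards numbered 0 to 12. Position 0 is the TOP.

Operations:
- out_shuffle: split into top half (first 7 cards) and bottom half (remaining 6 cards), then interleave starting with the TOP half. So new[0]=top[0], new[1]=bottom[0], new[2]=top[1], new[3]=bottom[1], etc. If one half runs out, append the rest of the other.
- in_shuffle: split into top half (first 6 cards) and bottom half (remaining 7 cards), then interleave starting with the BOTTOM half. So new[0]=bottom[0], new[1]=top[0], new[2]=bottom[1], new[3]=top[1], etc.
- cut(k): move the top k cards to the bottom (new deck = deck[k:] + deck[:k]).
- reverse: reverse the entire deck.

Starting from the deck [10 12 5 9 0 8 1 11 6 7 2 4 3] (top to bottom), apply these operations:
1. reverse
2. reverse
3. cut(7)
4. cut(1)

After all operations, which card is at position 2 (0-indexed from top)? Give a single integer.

Answer: 2

Derivation:
After op 1 (reverse): [3 4 2 7 6 11 1 8 0 9 5 12 10]
After op 2 (reverse): [10 12 5 9 0 8 1 11 6 7 2 4 3]
After op 3 (cut(7)): [11 6 7 2 4 3 10 12 5 9 0 8 1]
After op 4 (cut(1)): [6 7 2 4 3 10 12 5 9 0 8 1 11]
Position 2: card 2.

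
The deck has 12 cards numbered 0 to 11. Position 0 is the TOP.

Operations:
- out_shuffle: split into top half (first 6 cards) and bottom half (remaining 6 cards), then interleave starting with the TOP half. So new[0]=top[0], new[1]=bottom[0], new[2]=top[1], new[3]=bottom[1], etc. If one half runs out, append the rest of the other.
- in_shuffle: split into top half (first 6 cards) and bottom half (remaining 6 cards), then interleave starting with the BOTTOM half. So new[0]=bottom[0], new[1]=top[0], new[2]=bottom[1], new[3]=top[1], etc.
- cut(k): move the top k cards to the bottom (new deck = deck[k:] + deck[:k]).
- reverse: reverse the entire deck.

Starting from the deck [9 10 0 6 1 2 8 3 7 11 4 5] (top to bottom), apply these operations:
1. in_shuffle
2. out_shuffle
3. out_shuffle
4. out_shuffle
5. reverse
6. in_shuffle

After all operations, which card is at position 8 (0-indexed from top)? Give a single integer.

After op 1 (in_shuffle): [8 9 3 10 7 0 11 6 4 1 5 2]
After op 2 (out_shuffle): [8 11 9 6 3 4 10 1 7 5 0 2]
After op 3 (out_shuffle): [8 10 11 1 9 7 6 5 3 0 4 2]
After op 4 (out_shuffle): [8 6 10 5 11 3 1 0 9 4 7 2]
After op 5 (reverse): [2 7 4 9 0 1 3 11 5 10 6 8]
After op 6 (in_shuffle): [3 2 11 7 5 4 10 9 6 0 8 1]
Position 8: card 6.

Answer: 6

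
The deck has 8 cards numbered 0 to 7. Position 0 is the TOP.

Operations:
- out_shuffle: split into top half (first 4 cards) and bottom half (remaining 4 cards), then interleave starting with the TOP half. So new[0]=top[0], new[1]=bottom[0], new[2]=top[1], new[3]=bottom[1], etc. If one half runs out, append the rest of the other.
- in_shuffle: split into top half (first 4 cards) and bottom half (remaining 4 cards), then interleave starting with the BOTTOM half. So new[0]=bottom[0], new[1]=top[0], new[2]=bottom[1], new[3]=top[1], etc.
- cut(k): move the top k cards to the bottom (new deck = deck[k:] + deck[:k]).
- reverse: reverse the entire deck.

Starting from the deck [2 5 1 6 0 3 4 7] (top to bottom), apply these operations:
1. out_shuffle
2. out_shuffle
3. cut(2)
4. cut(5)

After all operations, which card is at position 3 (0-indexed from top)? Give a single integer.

After op 1 (out_shuffle): [2 0 5 3 1 4 6 7]
After op 2 (out_shuffle): [2 1 0 4 5 6 3 7]
After op 3 (cut(2)): [0 4 5 6 3 7 2 1]
After op 4 (cut(5)): [7 2 1 0 4 5 6 3]
Position 3: card 0.

Answer: 0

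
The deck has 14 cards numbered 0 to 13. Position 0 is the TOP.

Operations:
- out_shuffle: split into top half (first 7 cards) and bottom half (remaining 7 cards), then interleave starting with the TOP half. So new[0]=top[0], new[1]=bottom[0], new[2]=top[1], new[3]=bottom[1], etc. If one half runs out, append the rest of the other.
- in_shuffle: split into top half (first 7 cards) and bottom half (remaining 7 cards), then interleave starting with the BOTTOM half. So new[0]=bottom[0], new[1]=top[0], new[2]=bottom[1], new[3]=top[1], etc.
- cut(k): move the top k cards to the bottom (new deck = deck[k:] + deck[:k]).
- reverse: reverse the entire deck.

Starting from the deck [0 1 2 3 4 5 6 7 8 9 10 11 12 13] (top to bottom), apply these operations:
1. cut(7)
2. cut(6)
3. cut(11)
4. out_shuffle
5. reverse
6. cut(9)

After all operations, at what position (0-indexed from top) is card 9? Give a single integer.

After op 1 (cut(7)): [7 8 9 10 11 12 13 0 1 2 3 4 5 6]
After op 2 (cut(6)): [13 0 1 2 3 4 5 6 7 8 9 10 11 12]
After op 3 (cut(11)): [10 11 12 13 0 1 2 3 4 5 6 7 8 9]
After op 4 (out_shuffle): [10 3 11 4 12 5 13 6 0 7 1 8 2 9]
After op 5 (reverse): [9 2 8 1 7 0 6 13 5 12 4 11 3 10]
After op 6 (cut(9)): [12 4 11 3 10 9 2 8 1 7 0 6 13 5]
Card 9 is at position 5.

Answer: 5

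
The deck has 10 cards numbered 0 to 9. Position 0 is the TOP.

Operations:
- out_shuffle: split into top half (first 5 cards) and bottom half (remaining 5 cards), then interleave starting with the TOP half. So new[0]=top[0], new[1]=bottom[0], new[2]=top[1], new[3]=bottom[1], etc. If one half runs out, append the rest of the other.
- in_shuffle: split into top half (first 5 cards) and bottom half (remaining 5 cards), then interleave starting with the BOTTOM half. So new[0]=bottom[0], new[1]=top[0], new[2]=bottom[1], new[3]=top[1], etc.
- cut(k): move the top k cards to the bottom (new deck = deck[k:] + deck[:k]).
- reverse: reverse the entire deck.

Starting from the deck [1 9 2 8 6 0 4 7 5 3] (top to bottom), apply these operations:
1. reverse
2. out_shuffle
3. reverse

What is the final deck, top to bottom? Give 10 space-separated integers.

After op 1 (reverse): [3 5 7 4 0 6 8 2 9 1]
After op 2 (out_shuffle): [3 6 5 8 7 2 4 9 0 1]
After op 3 (reverse): [1 0 9 4 2 7 8 5 6 3]

Answer: 1 0 9 4 2 7 8 5 6 3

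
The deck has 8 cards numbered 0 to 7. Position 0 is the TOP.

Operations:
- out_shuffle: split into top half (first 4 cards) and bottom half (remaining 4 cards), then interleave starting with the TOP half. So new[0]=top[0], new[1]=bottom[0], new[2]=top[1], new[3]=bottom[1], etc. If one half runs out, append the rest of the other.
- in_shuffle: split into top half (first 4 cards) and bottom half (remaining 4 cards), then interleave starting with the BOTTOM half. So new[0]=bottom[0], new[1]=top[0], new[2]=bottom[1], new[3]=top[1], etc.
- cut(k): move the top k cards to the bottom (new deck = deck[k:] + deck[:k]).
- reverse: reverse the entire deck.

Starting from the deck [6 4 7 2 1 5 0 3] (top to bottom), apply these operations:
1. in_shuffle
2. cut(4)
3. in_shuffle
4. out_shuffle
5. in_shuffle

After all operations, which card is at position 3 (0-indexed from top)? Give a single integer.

After op 1 (in_shuffle): [1 6 5 4 0 7 3 2]
After op 2 (cut(4)): [0 7 3 2 1 6 5 4]
After op 3 (in_shuffle): [1 0 6 7 5 3 4 2]
After op 4 (out_shuffle): [1 5 0 3 6 4 7 2]
After op 5 (in_shuffle): [6 1 4 5 7 0 2 3]
Position 3: card 5.

Answer: 5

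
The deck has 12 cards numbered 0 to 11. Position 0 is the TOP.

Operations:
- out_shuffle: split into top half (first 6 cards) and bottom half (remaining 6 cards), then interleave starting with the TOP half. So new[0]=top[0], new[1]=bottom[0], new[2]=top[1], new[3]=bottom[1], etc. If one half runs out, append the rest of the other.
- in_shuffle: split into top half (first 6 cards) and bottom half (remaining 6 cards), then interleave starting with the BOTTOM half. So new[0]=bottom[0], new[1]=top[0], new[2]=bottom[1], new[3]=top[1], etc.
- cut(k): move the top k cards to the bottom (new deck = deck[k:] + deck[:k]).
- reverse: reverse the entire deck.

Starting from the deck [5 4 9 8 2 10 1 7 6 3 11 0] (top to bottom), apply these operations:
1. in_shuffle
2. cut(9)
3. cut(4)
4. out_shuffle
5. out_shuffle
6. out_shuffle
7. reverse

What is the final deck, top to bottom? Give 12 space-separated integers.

Answer: 1 9 2 7 3 0 4 8 10 6 11 5

Derivation:
After op 1 (in_shuffle): [1 5 7 4 6 9 3 8 11 2 0 10]
After op 2 (cut(9)): [2 0 10 1 5 7 4 6 9 3 8 11]
After op 3 (cut(4)): [5 7 4 6 9 3 8 11 2 0 10 1]
After op 4 (out_shuffle): [5 8 7 11 4 2 6 0 9 10 3 1]
After op 5 (out_shuffle): [5 6 8 0 7 9 11 10 4 3 2 1]
After op 6 (out_shuffle): [5 11 6 10 8 4 0 3 7 2 9 1]
After op 7 (reverse): [1 9 2 7 3 0 4 8 10 6 11 5]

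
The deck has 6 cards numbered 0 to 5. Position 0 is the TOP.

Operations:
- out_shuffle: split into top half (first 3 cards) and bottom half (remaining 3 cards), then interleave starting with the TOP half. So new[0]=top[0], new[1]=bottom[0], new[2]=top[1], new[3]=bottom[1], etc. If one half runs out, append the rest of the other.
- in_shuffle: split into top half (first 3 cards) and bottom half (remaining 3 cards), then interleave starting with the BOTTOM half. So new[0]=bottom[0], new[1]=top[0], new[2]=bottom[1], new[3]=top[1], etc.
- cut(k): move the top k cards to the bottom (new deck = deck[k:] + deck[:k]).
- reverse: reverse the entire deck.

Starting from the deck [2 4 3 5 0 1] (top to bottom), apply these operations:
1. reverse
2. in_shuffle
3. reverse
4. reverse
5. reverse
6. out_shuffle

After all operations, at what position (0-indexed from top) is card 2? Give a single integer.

After op 1 (reverse): [1 0 5 3 4 2]
After op 2 (in_shuffle): [3 1 4 0 2 5]
After op 3 (reverse): [5 2 0 4 1 3]
After op 4 (reverse): [3 1 4 0 2 5]
After op 5 (reverse): [5 2 0 4 1 3]
After op 6 (out_shuffle): [5 4 2 1 0 3]
Card 2 is at position 2.

Answer: 2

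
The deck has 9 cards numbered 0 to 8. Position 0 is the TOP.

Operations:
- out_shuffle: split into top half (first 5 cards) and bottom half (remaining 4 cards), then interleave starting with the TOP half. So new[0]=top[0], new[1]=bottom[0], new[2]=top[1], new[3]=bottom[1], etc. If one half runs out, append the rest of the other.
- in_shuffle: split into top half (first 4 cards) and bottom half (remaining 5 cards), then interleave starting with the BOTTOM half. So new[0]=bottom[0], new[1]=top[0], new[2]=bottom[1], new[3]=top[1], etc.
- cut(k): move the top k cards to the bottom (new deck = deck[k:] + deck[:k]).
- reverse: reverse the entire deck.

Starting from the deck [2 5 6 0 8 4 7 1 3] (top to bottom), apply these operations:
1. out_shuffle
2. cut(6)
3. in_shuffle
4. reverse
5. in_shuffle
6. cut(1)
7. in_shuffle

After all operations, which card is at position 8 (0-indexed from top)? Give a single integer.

After op 1 (out_shuffle): [2 4 5 7 6 1 0 3 8]
After op 2 (cut(6)): [0 3 8 2 4 5 7 6 1]
After op 3 (in_shuffle): [4 0 5 3 7 8 6 2 1]
After op 4 (reverse): [1 2 6 8 7 3 5 0 4]
After op 5 (in_shuffle): [7 1 3 2 5 6 0 8 4]
After op 6 (cut(1)): [1 3 2 5 6 0 8 4 7]
After op 7 (in_shuffle): [6 1 0 3 8 2 4 5 7]
Position 8: card 7.

Answer: 7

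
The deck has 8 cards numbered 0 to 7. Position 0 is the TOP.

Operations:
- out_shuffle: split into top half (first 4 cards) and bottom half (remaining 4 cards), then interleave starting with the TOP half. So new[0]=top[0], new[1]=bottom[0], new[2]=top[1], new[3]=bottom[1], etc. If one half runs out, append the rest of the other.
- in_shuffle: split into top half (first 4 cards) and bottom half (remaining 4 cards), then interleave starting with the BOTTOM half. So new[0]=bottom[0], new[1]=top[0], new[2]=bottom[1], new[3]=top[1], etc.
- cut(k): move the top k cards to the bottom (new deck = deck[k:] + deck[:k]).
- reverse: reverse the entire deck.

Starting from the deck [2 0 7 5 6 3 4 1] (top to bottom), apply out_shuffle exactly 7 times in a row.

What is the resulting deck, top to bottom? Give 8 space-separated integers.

After op 1 (out_shuffle): [2 6 0 3 7 4 5 1]
After op 2 (out_shuffle): [2 7 6 4 0 5 3 1]
After op 3 (out_shuffle): [2 0 7 5 6 3 4 1]
After op 4 (out_shuffle): [2 6 0 3 7 4 5 1]
After op 5 (out_shuffle): [2 7 6 4 0 5 3 1]
After op 6 (out_shuffle): [2 0 7 5 6 3 4 1]
After op 7 (out_shuffle): [2 6 0 3 7 4 5 1]

Answer: 2 6 0 3 7 4 5 1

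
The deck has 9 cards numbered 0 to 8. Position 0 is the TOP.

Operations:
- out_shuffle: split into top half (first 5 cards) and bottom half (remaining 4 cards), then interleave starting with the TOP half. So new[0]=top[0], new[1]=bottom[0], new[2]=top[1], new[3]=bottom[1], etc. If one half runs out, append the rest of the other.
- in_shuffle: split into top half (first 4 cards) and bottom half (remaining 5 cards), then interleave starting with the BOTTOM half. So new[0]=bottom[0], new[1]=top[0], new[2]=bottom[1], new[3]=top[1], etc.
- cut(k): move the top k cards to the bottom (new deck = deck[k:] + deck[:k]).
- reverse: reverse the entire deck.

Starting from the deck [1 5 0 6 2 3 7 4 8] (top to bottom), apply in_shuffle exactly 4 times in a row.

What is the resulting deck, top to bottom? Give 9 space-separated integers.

Answer: 6 4 0 7 5 3 1 2 8

Derivation:
After op 1 (in_shuffle): [2 1 3 5 7 0 4 6 8]
After op 2 (in_shuffle): [7 2 0 1 4 3 6 5 8]
After op 3 (in_shuffle): [4 7 3 2 6 0 5 1 8]
After op 4 (in_shuffle): [6 4 0 7 5 3 1 2 8]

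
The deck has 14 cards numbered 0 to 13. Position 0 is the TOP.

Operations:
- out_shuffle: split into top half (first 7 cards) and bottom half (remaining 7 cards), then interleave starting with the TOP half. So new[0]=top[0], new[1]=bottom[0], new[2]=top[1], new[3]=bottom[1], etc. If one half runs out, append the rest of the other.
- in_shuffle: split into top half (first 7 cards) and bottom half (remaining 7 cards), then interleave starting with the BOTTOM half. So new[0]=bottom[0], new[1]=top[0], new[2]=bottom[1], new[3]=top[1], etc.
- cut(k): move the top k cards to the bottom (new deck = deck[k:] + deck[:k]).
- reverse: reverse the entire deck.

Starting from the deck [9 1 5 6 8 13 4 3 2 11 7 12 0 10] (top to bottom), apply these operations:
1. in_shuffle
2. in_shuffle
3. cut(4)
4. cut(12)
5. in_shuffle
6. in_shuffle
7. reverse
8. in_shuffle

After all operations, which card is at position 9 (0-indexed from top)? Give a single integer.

After op 1 (in_shuffle): [3 9 2 1 11 5 7 6 12 8 0 13 10 4]
After op 2 (in_shuffle): [6 3 12 9 8 2 0 1 13 11 10 5 4 7]
After op 3 (cut(4)): [8 2 0 1 13 11 10 5 4 7 6 3 12 9]
After op 4 (cut(12)): [12 9 8 2 0 1 13 11 10 5 4 7 6 3]
After op 5 (in_shuffle): [11 12 10 9 5 8 4 2 7 0 6 1 3 13]
After op 6 (in_shuffle): [2 11 7 12 0 10 6 9 1 5 3 8 13 4]
After op 7 (reverse): [4 13 8 3 5 1 9 6 10 0 12 7 11 2]
After op 8 (in_shuffle): [6 4 10 13 0 8 12 3 7 5 11 1 2 9]
Position 9: card 5.

Answer: 5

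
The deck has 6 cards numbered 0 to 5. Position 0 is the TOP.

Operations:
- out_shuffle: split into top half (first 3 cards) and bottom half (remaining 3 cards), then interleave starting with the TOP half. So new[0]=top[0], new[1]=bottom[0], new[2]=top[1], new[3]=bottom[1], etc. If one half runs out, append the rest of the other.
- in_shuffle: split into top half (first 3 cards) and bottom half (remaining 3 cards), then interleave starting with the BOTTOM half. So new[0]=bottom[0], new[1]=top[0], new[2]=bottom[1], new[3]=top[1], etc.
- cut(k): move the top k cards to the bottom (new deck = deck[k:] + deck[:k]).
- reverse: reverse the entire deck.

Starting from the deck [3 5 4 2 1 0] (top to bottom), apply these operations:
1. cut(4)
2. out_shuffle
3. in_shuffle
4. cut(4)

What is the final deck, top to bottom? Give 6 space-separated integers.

Answer: 2 0 4 1 3 5

Derivation:
After op 1 (cut(4)): [1 0 3 5 4 2]
After op 2 (out_shuffle): [1 5 0 4 3 2]
After op 3 (in_shuffle): [4 1 3 5 2 0]
After op 4 (cut(4)): [2 0 4 1 3 5]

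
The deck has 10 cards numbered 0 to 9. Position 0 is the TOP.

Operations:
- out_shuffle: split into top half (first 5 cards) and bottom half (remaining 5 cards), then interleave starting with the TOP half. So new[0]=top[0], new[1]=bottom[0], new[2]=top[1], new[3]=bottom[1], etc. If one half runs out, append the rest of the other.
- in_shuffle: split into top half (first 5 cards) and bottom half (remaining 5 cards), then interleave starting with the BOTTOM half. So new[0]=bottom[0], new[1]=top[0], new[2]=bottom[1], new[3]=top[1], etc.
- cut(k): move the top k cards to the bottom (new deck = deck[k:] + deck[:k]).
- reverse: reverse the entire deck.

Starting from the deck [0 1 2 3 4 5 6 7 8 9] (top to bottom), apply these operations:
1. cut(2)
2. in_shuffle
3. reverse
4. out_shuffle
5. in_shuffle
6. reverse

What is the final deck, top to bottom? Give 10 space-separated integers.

After op 1 (cut(2)): [2 3 4 5 6 7 8 9 0 1]
After op 2 (in_shuffle): [7 2 8 3 9 4 0 5 1 6]
After op 3 (reverse): [6 1 5 0 4 9 3 8 2 7]
After op 4 (out_shuffle): [6 9 1 3 5 8 0 2 4 7]
After op 5 (in_shuffle): [8 6 0 9 2 1 4 3 7 5]
After op 6 (reverse): [5 7 3 4 1 2 9 0 6 8]

Answer: 5 7 3 4 1 2 9 0 6 8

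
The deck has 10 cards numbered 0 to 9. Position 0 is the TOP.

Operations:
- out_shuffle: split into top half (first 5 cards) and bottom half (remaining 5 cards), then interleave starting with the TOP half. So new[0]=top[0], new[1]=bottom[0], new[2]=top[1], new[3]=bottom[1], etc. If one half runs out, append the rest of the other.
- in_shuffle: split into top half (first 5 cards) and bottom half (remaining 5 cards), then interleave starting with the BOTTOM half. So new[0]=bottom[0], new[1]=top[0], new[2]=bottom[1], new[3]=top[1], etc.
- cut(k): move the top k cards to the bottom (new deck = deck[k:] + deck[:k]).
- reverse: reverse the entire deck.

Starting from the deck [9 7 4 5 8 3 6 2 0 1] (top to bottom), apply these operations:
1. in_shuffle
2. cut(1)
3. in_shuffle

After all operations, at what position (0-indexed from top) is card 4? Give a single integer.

Answer: 9

Derivation:
After op 1 (in_shuffle): [3 9 6 7 2 4 0 5 1 8]
After op 2 (cut(1)): [9 6 7 2 4 0 5 1 8 3]
After op 3 (in_shuffle): [0 9 5 6 1 7 8 2 3 4]
Card 4 is at position 9.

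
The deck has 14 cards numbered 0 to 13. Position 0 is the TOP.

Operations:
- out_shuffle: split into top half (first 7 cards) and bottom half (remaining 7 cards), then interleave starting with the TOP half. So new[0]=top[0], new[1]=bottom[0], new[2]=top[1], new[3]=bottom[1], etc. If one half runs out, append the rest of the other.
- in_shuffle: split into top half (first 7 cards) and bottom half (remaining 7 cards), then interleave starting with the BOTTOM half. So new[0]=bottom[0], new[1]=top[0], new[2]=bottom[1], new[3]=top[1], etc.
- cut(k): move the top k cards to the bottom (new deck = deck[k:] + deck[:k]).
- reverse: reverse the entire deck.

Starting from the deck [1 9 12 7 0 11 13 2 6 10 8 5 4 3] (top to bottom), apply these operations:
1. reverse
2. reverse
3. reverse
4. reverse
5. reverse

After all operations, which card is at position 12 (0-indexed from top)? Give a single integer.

After op 1 (reverse): [3 4 5 8 10 6 2 13 11 0 7 12 9 1]
After op 2 (reverse): [1 9 12 7 0 11 13 2 6 10 8 5 4 3]
After op 3 (reverse): [3 4 5 8 10 6 2 13 11 0 7 12 9 1]
After op 4 (reverse): [1 9 12 7 0 11 13 2 6 10 8 5 4 3]
After op 5 (reverse): [3 4 5 8 10 6 2 13 11 0 7 12 9 1]
Position 12: card 9.

Answer: 9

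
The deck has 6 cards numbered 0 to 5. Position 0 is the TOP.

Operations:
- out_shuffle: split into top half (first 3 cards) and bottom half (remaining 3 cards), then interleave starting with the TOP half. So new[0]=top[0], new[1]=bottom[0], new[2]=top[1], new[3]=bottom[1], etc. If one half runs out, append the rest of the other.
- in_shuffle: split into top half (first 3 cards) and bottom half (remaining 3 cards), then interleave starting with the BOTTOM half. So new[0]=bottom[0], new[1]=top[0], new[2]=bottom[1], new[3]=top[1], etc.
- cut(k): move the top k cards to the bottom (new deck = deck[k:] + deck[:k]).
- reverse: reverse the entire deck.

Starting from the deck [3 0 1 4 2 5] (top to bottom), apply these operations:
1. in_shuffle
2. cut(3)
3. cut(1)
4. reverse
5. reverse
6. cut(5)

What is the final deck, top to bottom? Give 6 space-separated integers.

After op 1 (in_shuffle): [4 3 2 0 5 1]
After op 2 (cut(3)): [0 5 1 4 3 2]
After op 3 (cut(1)): [5 1 4 3 2 0]
After op 4 (reverse): [0 2 3 4 1 5]
After op 5 (reverse): [5 1 4 3 2 0]
After op 6 (cut(5)): [0 5 1 4 3 2]

Answer: 0 5 1 4 3 2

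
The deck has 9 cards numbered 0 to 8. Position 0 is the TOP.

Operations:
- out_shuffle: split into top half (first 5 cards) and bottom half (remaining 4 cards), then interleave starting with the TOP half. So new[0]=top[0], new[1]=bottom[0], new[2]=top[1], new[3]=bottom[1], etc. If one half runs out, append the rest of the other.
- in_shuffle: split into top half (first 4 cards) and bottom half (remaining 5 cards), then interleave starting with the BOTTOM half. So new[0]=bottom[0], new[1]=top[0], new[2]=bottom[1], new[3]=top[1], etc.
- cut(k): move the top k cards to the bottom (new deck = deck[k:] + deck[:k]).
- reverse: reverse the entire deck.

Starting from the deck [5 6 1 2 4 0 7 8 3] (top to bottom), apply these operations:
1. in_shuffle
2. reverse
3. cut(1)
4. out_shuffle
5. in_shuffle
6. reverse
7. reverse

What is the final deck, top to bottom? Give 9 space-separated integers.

Answer: 1 2 4 0 7 8 3 5 6

Derivation:
After op 1 (in_shuffle): [4 5 0 6 7 1 8 2 3]
After op 2 (reverse): [3 2 8 1 7 6 0 5 4]
After op 3 (cut(1)): [2 8 1 7 6 0 5 4 3]
After op 4 (out_shuffle): [2 0 8 5 1 4 7 3 6]
After op 5 (in_shuffle): [1 2 4 0 7 8 3 5 6]
After op 6 (reverse): [6 5 3 8 7 0 4 2 1]
After op 7 (reverse): [1 2 4 0 7 8 3 5 6]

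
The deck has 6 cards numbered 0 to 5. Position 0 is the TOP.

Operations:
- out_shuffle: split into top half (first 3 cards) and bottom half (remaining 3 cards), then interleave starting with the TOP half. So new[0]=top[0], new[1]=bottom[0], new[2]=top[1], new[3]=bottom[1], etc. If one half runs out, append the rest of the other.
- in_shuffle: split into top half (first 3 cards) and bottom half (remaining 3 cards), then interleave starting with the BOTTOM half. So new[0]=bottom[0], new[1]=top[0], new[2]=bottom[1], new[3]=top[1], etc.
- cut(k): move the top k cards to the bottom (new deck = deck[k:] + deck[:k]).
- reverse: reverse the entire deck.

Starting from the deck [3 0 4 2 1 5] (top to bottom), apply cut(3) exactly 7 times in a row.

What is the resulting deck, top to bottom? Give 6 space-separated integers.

Answer: 2 1 5 3 0 4

Derivation:
After op 1 (cut(3)): [2 1 5 3 0 4]
After op 2 (cut(3)): [3 0 4 2 1 5]
After op 3 (cut(3)): [2 1 5 3 0 4]
After op 4 (cut(3)): [3 0 4 2 1 5]
After op 5 (cut(3)): [2 1 5 3 0 4]
After op 6 (cut(3)): [3 0 4 2 1 5]
After op 7 (cut(3)): [2 1 5 3 0 4]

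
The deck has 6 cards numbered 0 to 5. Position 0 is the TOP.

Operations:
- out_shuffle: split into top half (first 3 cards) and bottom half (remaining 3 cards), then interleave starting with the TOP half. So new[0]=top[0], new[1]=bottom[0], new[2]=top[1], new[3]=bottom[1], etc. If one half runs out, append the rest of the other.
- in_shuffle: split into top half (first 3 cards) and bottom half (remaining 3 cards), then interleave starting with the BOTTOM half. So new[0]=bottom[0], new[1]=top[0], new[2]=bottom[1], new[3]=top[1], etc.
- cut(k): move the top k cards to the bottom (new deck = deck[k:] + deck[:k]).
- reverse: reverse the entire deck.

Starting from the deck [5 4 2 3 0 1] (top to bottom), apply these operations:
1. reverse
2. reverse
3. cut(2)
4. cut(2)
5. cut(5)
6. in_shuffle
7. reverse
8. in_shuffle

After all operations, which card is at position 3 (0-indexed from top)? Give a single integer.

Answer: 2

Derivation:
After op 1 (reverse): [1 0 3 2 4 5]
After op 2 (reverse): [5 4 2 3 0 1]
After op 3 (cut(2)): [2 3 0 1 5 4]
After op 4 (cut(2)): [0 1 5 4 2 3]
After op 5 (cut(5)): [3 0 1 5 4 2]
After op 6 (in_shuffle): [5 3 4 0 2 1]
After op 7 (reverse): [1 2 0 4 3 5]
After op 8 (in_shuffle): [4 1 3 2 5 0]
Position 3: card 2.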